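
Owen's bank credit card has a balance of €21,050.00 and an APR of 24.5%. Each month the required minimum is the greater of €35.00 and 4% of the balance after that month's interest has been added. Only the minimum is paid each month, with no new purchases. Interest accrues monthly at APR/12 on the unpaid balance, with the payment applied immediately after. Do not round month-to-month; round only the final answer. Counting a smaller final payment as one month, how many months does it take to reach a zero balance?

Monthly rate r = 24.5%/12 = 2.04167% = 0.0204167.
While 4% of the post-interest balance exceeds €35.00, each month B ← (B·(1+r))·(1 − 0.04), i.e. B shrinks by the factor (1+r)·0.96 = 0.9796.
This holds for months 1–156. Entering month 157 the balance is €845.01; 4% of the post-interest balance is now below €35.00, so the flat €35.00 minimum applies from here.
From month 157 a fixed €35.00 at rate r clears €845.01 in 34 more payments. Total: 156 + 34 = 190 months.

190 months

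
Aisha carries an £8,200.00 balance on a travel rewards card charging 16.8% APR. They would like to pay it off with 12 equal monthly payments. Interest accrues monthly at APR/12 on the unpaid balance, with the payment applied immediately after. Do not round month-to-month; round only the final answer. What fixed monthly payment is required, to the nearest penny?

£747.10

Monthly rate r = 16.8%/12 = 1.4% = 0.014.
Level-payment amortization: P = B₀·r / (1 − (1+r)^(−n)) = 8200.00·0.014 / (1 − 1.014^(−12)).
Denominator 1 − (1+r)^(−12) = 0.153660637.
P = 114.8 / 0.153660637 ≈ 747.10.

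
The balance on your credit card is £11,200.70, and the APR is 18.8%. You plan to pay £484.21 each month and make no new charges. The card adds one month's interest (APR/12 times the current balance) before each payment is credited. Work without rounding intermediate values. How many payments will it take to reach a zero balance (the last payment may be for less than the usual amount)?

29 payments

Monthly rate r = 18.8%/12 = 1.56667% = 0.0156667.
Recurrence: B ← B·(1+r) − £484.21.
Month 1: interest £175.48; balance after payment £10,891.97.
Month 2: interest £170.64; balance after payment £10,578.40.
Closed form: n = −ln(1 − rB₀/P)/ln(1+r) = −ln(0.6376)/ln(1.01567) ≈ 28.951, so the balance reaches zero during payment 29.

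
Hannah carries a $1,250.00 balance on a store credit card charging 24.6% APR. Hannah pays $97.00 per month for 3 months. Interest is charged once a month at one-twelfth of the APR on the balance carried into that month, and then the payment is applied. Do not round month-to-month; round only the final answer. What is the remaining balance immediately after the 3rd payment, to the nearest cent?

$1,031.46

Monthly rate r = 24.6%/12 = 2.05% = 0.0205.
Each month: B ← B·(1+r) − $97.00.
Month 1: interest $25.62; balance after payment $1,178.62.
Month 2: interest $24.16; balance after payment $1,105.79.
Month 3: interest $22.67; balance after payment $1,031.46.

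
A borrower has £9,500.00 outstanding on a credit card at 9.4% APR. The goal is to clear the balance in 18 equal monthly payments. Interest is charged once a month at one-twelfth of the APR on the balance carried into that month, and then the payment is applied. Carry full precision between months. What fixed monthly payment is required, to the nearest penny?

£567.92

Monthly rate r = 9.4%/12 = 0.783333% = 0.00783333.
Level-payment amortization: P = B₀·r / (1 − (1+r)^(−n)) = 9500.00·0.00783333 / (1 − 1.00783^(−18)).
Denominator 1 − (1+r)^(−18) = 0.131033424.
P = 74.4167 / 0.131033424 ≈ 567.92.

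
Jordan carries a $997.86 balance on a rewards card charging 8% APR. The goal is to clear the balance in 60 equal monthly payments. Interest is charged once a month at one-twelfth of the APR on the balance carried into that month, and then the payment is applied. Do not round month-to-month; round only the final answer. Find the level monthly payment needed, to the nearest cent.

Monthly rate r = 8%/12 = 0.666667% = 0.00666667.
Level-payment amortization: P = B₀·r / (1 − (1+r)^(−n)) = 997.86·0.00666667 / (1 − 1.00667^(−60)).
Denominator 1 − (1+r)^(−60) = 0.328789556.
P = 6.6524 / 0.328789556 ≈ 20.23.

$20.23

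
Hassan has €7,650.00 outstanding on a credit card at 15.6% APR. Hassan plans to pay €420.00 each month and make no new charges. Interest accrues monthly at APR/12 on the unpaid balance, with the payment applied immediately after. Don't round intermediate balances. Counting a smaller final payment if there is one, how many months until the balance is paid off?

21 months

Monthly rate r = 15.6%/12 = 1.3% = 0.013.
Recurrence: B ← B·(1+r) − €420.00.
Month 1: interest €99.45; balance after payment €7,329.45.
Month 2: interest €95.28; balance after payment €7,004.73.
Closed form: n = −ln(1 − rB₀/P)/ln(1+r) = −ln(0.76321)/ln(1.013) ≈ 20.921, so the balance reaches zero during payment 21.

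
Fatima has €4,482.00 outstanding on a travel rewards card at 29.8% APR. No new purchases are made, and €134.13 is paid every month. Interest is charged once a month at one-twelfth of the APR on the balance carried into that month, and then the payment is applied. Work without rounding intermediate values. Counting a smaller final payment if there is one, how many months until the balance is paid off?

73 months

Monthly rate r = 29.8%/12 = 2.48333% = 0.0248333.
Recurrence: B ← B·(1+r) − €134.13.
Month 1: interest €111.30; balance after payment €4,459.17.
Month 2: interest €110.74; balance after payment €4,435.78.
Closed form: n = −ln(1 − rB₀/P)/ln(1+r) = −ln(0.17019)/ln(1.02483) ≈ 72.192, so the balance reaches zero during payment 73.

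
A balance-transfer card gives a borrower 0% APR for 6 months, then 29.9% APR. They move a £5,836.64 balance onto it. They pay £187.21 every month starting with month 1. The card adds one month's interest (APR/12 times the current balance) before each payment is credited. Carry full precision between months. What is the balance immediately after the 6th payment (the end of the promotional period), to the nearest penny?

£4,713.38

Promo months 1–6 at r₀ = 0%/12 = 0; months 7+ at r₁ = 29.9%/12 = 0.0249167.
After month 6 (no interest yet): B = £5,836.64 − 6·£187.21 = £4,713.38.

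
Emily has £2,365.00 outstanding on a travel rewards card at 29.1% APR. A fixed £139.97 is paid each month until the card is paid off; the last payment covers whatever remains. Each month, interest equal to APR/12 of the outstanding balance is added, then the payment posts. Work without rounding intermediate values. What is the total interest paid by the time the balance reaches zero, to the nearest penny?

Monthly rate r = 29.1%/12 = 2.425% = 0.02425.
Payoff takes n = ⌈−ln(1 − rB₀/P)/ln(1+r)⌉ = ⌈22.002⌉ = 23 payments; the last is £0.34.
Total paid = 22·£139.97 + £0.34 = £3,079.68.
Total interest = total paid − principal = £3,079.68 − £2,365.00 = £714.68.

£714.68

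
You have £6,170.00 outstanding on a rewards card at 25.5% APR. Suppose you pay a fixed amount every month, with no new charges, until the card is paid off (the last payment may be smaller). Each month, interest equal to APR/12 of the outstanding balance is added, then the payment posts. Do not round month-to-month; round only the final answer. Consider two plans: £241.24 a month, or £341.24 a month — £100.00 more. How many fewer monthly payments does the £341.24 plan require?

14 fewer payments

Monthly rate r = 25.5%/12 = 2.125% = 0.02125.
At £241.24/mo: n = ⌈−ln(1 − rB₀/P)/ln(1+r)⌉ = 38 payments (last £70.98); total interest = total paid − £6,170.00 = £2,826.86.
At £341.24/mo: 24 payments (last £20.36); total interest £1,698.88.
Payments saved = 38 − 24 = 14.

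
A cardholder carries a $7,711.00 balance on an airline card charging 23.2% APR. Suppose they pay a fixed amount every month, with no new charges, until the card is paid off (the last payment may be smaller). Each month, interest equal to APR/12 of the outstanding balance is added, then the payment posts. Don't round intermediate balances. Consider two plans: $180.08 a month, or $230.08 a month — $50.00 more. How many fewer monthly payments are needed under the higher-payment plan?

37 fewer payments

Monthly rate r = 23.2%/12 = 1.93333% = 0.0193333.
At $180.08/mo: n = ⌈−ln(1 − rB₀/P)/ln(1+r)⌉ = 92 payments (last $158.64); total interest = total paid − $7,711.00 = $8,834.92.
At $230.08/mo: 55 payments (last $119.90); total interest $4,833.22.
Payments saved = 92 − 55 = 37.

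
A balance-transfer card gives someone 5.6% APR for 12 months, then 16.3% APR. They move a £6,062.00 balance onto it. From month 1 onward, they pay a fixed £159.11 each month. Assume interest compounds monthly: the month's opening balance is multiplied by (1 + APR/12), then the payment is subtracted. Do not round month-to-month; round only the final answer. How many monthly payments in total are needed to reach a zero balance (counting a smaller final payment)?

Promo months 1–12 at r₀ = 5.6%/12 = 0.00466667; months 13+ at r₁ = 16.3%/12 = 0.0135833.
After month 12: iterate B ← B·(1+r₀) − £159.11 for 12 months → £4,451.23.
Then at r₁ with £159.11/mo: n₂ = −ln(1 − r₁·B/P)/ln(1+r₁) ≈ 35.43 → 36 more payments.

48 payments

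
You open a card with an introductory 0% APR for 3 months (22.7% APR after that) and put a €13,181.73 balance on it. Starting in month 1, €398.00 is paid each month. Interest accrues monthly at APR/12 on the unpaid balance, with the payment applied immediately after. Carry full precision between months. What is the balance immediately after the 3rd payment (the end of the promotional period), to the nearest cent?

€11,987.73

Promo months 1–3 at r₀ = 0%/12 = 0; months 4+ at r₁ = 22.7%/12 = 0.0189167.
After month 3 (no interest yet): B = €13,181.73 − 3·€398.00 = €11,987.73.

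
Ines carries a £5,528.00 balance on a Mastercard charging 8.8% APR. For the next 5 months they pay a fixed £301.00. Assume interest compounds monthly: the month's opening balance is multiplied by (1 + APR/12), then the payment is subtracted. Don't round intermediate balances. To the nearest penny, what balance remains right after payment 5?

£4,206.45

Monthly rate r = 8.8%/12 = 0.733333% = 0.00733333.
Each month: B ← B·(1+r) − £301.00.
Month 1: interest £40.54; balance after payment £5,267.54.
Month 2: interest £38.63; balance after payment £5,005.17.
Month 3: interest £36.70; balance after payment £4,740.87.
Month 4: interest £34.77; balance after payment £4,474.64.
Month 5: interest £32.81; balance after payment £4,206.45.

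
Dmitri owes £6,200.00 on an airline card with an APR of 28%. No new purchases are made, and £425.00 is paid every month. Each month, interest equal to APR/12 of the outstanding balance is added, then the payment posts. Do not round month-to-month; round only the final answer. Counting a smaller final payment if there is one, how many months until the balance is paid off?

Monthly rate r = 28%/12 = 2.33333% = 0.0233333.
Recurrence: B ← B·(1+r) − £425.00.
Month 1: interest £144.67; balance after payment £5,919.67.
Month 2: interest £138.13; balance after payment £5,632.79.
Closed form: n = −ln(1 − rB₀/P)/ln(1+r) = −ln(0.65961)/ln(1.02333) ≈ 18.041, so the balance reaches zero during payment 19.

19 payments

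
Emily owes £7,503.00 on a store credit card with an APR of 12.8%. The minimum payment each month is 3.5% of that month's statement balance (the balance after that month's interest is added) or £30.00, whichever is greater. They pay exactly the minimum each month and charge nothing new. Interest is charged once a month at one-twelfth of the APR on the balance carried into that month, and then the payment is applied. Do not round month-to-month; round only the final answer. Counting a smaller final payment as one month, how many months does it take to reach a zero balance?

121 months

Monthly rate r = 12.8%/12 = 1.06667% = 0.0106667.
While 3.5% of the post-interest balance exceeds £30.00, each month B ← (B·(1+r))·(1 − 0.035), i.e. B shrinks by the factor (1+r)·0.965 = 0.97529.
This holds for months 1–88. Entering month 89 the balance is £830.11; 3.5% of the post-interest balance is now below £30.00, so the flat £30.00 minimum applies from here.
From month 89 a fixed £30.00 at rate r clears £830.11 in 33 more payments. Total: 88 + 33 = 121 months.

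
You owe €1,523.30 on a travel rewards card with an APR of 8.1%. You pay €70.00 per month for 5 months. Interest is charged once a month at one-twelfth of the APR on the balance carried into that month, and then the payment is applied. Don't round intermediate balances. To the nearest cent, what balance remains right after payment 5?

€1,220.65

Monthly rate r = 8.1%/12 = 0.675% = 0.00675.
Each month: B ← B·(1+r) − €70.00.
Month 1: interest €10.28; balance after payment €1,463.58.
Month 2: interest €9.88; balance after payment €1,403.46.
Month 3: interest €9.47; balance after payment €1,342.93.
Month 4: interest €9.06; balance after payment €1,282.00.
Month 5: interest €8.65; balance after payment €1,220.65.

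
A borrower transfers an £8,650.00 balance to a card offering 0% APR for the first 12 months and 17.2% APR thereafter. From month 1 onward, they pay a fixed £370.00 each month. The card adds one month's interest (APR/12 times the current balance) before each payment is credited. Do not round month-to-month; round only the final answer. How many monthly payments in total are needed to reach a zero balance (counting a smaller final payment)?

25 months

Promo months 1–12 at r₀ = 0%/12 = 0; months 13+ at r₁ = 17.2%/12 = 0.0143333.
After month 12 (no interest yet): B = £8,650.00 − 12·£370.00 = £4,210.00.
Then at r₁ with £370.00/mo: n₂ = −ln(1 − r₁·B/P)/ln(1+r₁) ≈ 12.51 → 13 more payments.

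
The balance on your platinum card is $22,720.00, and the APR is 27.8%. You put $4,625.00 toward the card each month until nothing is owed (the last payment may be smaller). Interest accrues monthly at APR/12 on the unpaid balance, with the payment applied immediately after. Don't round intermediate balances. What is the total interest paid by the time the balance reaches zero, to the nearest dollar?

Monthly rate r = 27.8%/12 = 2.31667% = 0.0231667.
Payoff takes n = ⌈−ln(1 − rB₀/P)/ln(1+r)⌉ = ⌈5.275⌉ = 6 payments; the last is $1,284.03.
Total paid = 5·$4,625.00 + $1,284.03 = $24,409.03.
Total interest = total paid − principal = $24,409.03 − $22,720.00 = $1,689.03.

$1,689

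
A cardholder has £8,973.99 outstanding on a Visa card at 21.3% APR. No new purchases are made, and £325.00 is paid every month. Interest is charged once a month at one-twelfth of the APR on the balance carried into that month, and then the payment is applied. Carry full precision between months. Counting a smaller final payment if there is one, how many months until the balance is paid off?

Monthly rate r = 21.3%/12 = 1.775% = 0.01775.
Recurrence: B ← B·(1+r) − £325.00.
Month 1: interest £159.29; balance after payment £8,808.28.
Month 2: interest £156.35; balance after payment £8,639.63.
Closed form: n = −ln(1 − rB₀/P)/ln(1+r) = −ln(0.50988)/ln(1.01775) ≈ 38.284, so the balance reaches zero during payment 39.

39 payments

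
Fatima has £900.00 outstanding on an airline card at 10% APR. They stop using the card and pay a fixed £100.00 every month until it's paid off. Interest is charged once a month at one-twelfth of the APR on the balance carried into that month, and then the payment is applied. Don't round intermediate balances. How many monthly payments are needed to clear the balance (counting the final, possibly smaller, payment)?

10 payments

Monthly rate r = 10%/12 = 0.833333% = 0.00833333.
Recurrence: B ← B·(1+r) − £100.00.
Month 1: interest £7.50; balance after payment £807.50.
Month 2: interest £6.73; balance after payment £714.23.
Closed form: n = −ln(1 − rB₀/P)/ln(1+r) = −ln(0.925)/ln(1.00833) ≈ 9.394, so the balance reaches zero during payment 10.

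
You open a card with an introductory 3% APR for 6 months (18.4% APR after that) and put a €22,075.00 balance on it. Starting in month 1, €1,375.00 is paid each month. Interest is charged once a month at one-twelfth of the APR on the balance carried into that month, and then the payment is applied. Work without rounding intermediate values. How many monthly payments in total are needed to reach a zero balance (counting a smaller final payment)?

18 months

Promo months 1–6 at r₀ = 3%/12 = 0.0025; months 7+ at r₁ = 18.4%/12 = 0.0153333.
After month 6: iterate B ← B·(1+r₀) − €1,375.00 for 6 months → €14,106.47.
Then at r₁ with €1,375.00/mo: n₂ = −ln(1 − r₁·B/P)/ln(1+r₁) ≈ 11.25 → 12 more payments.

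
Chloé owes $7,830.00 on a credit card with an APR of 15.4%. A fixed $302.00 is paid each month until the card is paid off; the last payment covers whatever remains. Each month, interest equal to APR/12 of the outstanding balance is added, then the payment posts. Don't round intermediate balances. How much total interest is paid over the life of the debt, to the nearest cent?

$1,751.71

Monthly rate r = 15.4%/12 = 1.28333% = 0.0128333.
Payoff takes n = ⌈−ln(1 − rB₀/P)/ln(1+r)⌉ = ⌈31.726⌉ = 32 payments; the last is $219.71.
Total paid = 31·$302.00 + $219.71 = $9,581.71.
Total interest = total paid − principal = $9,581.71 − $7,830.00 = $1,751.71.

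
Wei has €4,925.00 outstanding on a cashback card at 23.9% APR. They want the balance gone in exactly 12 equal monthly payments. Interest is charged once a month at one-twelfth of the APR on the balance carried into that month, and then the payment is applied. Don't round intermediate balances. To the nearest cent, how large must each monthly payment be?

€465.47

Monthly rate r = 23.9%/12 = 1.99167% = 0.0199167.
Level-payment amortization: P = B₀·r / (1 − (1+r)^(−n)) = 4925.00·0.0199167 / (1 − 1.01992^(−12)).
Denominator 1 − (1+r)^(−12) = 0.210733381.
P = 98.0896 / 0.210733381 ≈ 465.47.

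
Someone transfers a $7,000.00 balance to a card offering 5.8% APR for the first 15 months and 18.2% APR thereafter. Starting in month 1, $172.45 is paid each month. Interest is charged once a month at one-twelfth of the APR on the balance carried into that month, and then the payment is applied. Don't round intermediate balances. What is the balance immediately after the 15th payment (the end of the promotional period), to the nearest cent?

Promo months 1–15 at r₀ = 5.8%/12 = 0.00483333; months 16+ at r₁ = 18.2%/12 = 0.0151667.
After month 15: iterate B ← B·(1+r₀) − $172.45 for 15 months → $4,848.91.

$4,848.91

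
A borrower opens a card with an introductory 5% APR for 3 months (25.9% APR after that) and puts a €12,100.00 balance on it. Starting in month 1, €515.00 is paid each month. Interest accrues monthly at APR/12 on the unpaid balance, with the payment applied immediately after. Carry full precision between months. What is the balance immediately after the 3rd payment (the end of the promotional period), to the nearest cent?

Promo months 1–3 at r₀ = 5%/12 = 0.00416667; months 4+ at r₁ = 25.9%/12 = 0.0215833.
After month 3: iterate B ← B·(1+r₀) − €515.00 for 3 months → €10,700.43.

€10,700.43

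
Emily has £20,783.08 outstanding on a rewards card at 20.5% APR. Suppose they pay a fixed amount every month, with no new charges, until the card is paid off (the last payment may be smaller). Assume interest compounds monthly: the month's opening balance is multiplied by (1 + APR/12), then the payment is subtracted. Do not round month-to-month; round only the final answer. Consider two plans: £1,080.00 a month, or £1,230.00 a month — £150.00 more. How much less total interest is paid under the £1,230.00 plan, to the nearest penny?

Monthly rate r = 20.5%/12 = 1.70833% = 0.0170833.
At £1,080.00/mo: n = ⌈−ln(1 − rB₀/P)/ln(1+r)⌉ = 24 payments (last £576.58); total interest = total paid − £20,783.08 = £4,633.50.
At £1,230.00/mo: 21 payments (last £132.80); total interest £3,949.72.
Interest saved = £4,633.50 − £3,949.72 = £683.78.

£683.78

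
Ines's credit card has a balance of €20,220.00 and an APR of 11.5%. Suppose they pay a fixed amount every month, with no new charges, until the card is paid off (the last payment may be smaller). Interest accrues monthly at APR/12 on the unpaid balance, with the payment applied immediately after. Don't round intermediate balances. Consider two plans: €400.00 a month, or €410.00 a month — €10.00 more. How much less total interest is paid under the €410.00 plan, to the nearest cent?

€279.77

Monthly rate r = 11.5%/12 = 0.958333% = 0.00958333.
At €400.00/mo: n = ⌈−ln(1 − rB₀/P)/ln(1+r)⌉ = 70 payments (last €184.80); total interest = total paid − €20,220.00 = €7,564.80.
At €410.00/mo: 68 payments (last €35.03); total interest €7,285.03.
Interest saved = €7,564.80 − €7,285.03 = €279.77.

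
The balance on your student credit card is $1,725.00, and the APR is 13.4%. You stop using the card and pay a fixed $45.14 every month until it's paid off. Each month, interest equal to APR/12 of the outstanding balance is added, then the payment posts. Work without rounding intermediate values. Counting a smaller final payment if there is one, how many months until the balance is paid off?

Monthly rate r = 13.4%/12 = 1.11667% = 0.0111667.
Recurrence: B ← B·(1+r) − $45.14.
Month 1: interest $19.26; balance after payment $1,699.12.
Month 2: interest $18.97; balance after payment $1,672.96.
Closed form: n = −ln(1 − rB₀/P)/ln(1+r) = −ln(0.57327)/ln(1.01117) ≈ 50.104, so the balance reaches zero during payment 51.

51 payments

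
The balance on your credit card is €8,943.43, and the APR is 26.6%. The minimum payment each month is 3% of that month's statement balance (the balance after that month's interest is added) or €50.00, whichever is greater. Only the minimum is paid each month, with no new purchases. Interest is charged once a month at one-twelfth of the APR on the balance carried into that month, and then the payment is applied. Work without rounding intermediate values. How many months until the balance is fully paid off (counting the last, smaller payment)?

Monthly rate r = 26.6%/12 = 2.21667% = 0.0221667.
While 3% of the post-interest balance exceeds €50.00, each month B ← (B·(1+r))·(1 − 0.03), i.e. B shrinks by the factor (1+r)·0.97 = 0.9915.
This holds for months 1–200. Entering month 201 the balance is €1,622.53; 3% of the post-interest balance is now below €50.00, so the flat €50.00 minimum applies from here.
From month 201 a fixed €50.00 at rate r clears €1,622.53 in 58 more payments. Total: 200 + 58 = 258 months.

258 months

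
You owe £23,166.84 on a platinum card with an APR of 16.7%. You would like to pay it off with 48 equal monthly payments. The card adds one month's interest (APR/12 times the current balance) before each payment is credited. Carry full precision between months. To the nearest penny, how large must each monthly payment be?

£664.89

Monthly rate r = 16.7%/12 = 1.39167% = 0.0139167.
Level-payment amortization: P = B₀·r / (1 − (1+r)^(−n)) = 23166.84·0.0139167 / (1 − 1.01392^(−48)).
Denominator 1 − (1+r)^(−48) = 0.48490015.
P = 322.405 / 0.48490015 ≈ 664.89.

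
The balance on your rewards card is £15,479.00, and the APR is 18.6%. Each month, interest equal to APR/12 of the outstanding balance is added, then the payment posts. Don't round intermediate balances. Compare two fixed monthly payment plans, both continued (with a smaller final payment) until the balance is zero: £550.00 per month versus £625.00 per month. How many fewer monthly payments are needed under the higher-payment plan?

6 fewer payments

Monthly rate r = 18.6%/12 = 1.55% = 0.0155.
At £550.00/mo: n = ⌈−ln(1 − rB₀/P)/ln(1+r)⌉ = 38 payments (last £143.91); total interest = total paid − £15,479.00 = £5,014.91.
At £625.00/mo: 32 payments (last £305.88); total interest £4,201.88.
Payments saved = 38 − 32 = 6.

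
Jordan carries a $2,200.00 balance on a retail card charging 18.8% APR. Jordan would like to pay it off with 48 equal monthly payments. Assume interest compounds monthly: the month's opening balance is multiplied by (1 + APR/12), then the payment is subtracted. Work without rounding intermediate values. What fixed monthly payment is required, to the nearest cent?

$65.55

Monthly rate r = 18.8%/12 = 1.56667% = 0.0156667.
Level-payment amortization: P = B₀·r / (1 − (1+r)^(−n)) = 2200.00·0.0156667 / (1 − 1.01567^(−48)).
Denominator 1 − (1+r)^(−48) = 0.525820883.
P = 34.4667 / 0.525820883 ≈ 65.55.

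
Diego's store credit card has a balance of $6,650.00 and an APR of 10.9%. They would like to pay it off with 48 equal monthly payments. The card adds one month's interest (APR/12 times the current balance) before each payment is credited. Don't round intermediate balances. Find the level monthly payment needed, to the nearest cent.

$171.55

Monthly rate r = 10.9%/12 = 0.908333% = 0.00908333.
Level-payment amortization: P = B₀·r / (1 − (1+r)^(−n)) = 6650.00·0.00908333 / (1 − 1.00908^(−48)).
Denominator 1 − (1+r)^(−48) = 0.352108311.
P = 60.4042 / 0.352108311 ≈ 171.55.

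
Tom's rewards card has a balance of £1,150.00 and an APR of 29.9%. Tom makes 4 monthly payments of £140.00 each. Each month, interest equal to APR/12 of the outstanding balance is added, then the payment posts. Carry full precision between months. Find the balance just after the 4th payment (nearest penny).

£687.69

Monthly rate r = 29.9%/12 = 2.49167% = 0.0249167.
Each month: B ← B·(1+r) − £140.00.
Month 1: interest £28.65; balance after payment £1,038.65.
Month 2: interest £25.88; balance after payment £924.53.
Month 3: interest £23.04; balance after payment £807.57.
Month 4: interest £20.12; balance after payment £687.69.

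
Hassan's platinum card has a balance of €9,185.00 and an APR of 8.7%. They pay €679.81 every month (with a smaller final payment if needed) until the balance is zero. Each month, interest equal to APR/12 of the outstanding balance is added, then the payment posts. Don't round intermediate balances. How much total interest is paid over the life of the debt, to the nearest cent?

Monthly rate r = 8.7%/12 = 0.725% = 0.00725.
Payoff takes n = ⌈−ln(1 − rB₀/P)/ln(1+r)⌉ = ⌈14.271⌉ = 15 payments; the last is €184.73.
Total paid = 14·€679.81 + €184.73 = €9,702.07.
Total interest = total paid − principal = €9,702.07 − €9,185.00 = €517.07.

€517.07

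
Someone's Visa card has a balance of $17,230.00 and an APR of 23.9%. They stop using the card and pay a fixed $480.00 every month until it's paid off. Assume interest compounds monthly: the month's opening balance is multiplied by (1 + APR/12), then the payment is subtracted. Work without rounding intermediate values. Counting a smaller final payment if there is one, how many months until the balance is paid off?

Monthly rate r = 23.9%/12 = 1.99167% = 0.0199167.
Recurrence: B ← B·(1+r) − $480.00.
Month 1: interest $343.16; balance after payment $17,093.16.
Month 2: interest $340.44; balance after payment $16,953.60.
Closed form: n = −ln(1 − rB₀/P)/ln(1+r) = −ln(0.28507)/ln(1.01992) ≈ 63.638, so the balance reaches zero during payment 64.

64 months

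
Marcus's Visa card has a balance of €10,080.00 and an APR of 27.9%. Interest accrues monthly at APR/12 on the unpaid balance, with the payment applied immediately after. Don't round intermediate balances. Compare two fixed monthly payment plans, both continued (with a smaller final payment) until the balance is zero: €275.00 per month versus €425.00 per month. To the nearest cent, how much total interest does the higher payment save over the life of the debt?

Monthly rate r = 27.9%/12 = 2.325% = 0.02325.
At €275.00/mo: n = ⌈−ln(1 − rB₀/P)/ln(1+r)⌉ = 84 payments (last €52.65); total interest = total paid − €10,080.00 = €12,797.65.
At €425.00/mo: 35 payments (last €374.99); total interest €4,744.99.
Interest saved = €12,797.65 − €4,744.99 = €8,052.66.

€8,052.66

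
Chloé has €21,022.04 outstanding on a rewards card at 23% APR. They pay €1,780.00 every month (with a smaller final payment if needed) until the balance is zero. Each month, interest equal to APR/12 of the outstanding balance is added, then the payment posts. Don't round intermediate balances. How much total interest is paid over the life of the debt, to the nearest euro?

€3,045

Monthly rate r = 23%/12 = 1.91667% = 0.0191667.
Payoff takes n = ⌈−ln(1 − rB₀/P)/ln(1+r)⌉ = ⌈13.518⌉ = 14 payments; the last is €926.87.
Total paid = 13·€1,780.00 + €926.87 = €24,066.87.
Total interest = total paid − principal = €24,066.87 − €21,022.04 = €3,044.83.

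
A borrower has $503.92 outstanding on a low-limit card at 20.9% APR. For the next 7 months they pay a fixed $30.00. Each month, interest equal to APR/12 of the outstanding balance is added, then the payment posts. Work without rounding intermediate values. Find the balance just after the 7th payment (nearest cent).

$347.36

Monthly rate r = 20.9%/12 = 1.74167% = 0.0174167.
Each month: B ← B·(1+r) − $30.00.
Month 1: interest $8.78; balance after payment $482.70.
Month 2: interest $8.41; balance after payment $461.10.
Month 3: interest $8.03; balance after payment $439.13.
Month 4: interest $7.65; balance after payment $416.78.
Month 5: interest $7.26; balance after payment $394.04.
Month 6: interest $6.86; balance after payment $370.90.
Month 7: interest $6.46; balance after payment $347.36.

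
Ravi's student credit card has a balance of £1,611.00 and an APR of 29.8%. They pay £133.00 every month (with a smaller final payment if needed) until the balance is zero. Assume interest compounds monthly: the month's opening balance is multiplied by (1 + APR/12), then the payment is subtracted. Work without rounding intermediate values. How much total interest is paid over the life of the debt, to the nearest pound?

Monthly rate r = 29.8%/12 = 2.48333% = 0.0248333.
Payoff takes n = ⌈−ln(1 − rB₀/P)/ln(1+r)⌉ = ⌈14.587⌉ = 15 payments; the last is £78.47.
Total paid = 14·£133.00 + £78.47 = £1,940.47.
Total interest = total paid − principal = £1,940.47 − £1,611.00 = £329.47.

£329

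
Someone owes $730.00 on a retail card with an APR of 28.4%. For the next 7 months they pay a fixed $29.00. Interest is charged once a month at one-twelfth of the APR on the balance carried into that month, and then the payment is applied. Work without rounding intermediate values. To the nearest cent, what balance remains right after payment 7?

Monthly rate r = 28.4%/12 = 2.36667% = 0.0236667.
Each month: B ← B·(1+r) − $29.00.
Month 1: interest $17.28; balance after payment $718.28.
Month 2: interest $17.00; balance after payment $706.28.
Month 3: interest $16.72; balance after payment $693.99.
Month 4: interest $16.42; balance after payment $681.42.
Month 5: interest $16.13; balance after payment $668.54.
Month 6: interest $15.82; balance after payment $655.36.
Month 7: interest $15.51; balance after payment $641.87.

$641.87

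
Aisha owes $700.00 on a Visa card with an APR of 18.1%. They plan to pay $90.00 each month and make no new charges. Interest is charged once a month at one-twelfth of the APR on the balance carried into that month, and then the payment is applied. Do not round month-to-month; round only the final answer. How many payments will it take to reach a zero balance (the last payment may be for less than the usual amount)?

9 payments

Monthly rate r = 18.1%/12 = 1.50833% = 0.0150833.
Recurrence: B ← B·(1+r) − $90.00.
Month 1: interest $10.56; balance after payment $620.56.
Month 2: interest $9.36; balance after payment $539.92.
Closed form: n = −ln(1 − rB₀/P)/ln(1+r) = −ln(0.88269)/ln(1.01508) ≈ 8.335, so the balance reaches zero during payment 9.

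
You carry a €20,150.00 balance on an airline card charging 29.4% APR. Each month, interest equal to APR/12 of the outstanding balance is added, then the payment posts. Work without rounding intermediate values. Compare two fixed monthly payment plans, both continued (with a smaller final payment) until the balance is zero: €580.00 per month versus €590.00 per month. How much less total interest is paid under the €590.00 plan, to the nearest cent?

Monthly rate r = 29.4%/12 = 2.45% = 0.0245.
At €580.00/mo: n = ⌈−ln(1 − rB₀/P)/ln(1+r)⌉ = 79 payments (last €407.47); total interest = total paid − €20,150.00 = €25,497.47.
At €590.00/mo: 75 payments (last €518.69); total interest €24,028.69.
Interest saved = €25,497.47 − €24,028.69 = €1,468.78.

€1,468.78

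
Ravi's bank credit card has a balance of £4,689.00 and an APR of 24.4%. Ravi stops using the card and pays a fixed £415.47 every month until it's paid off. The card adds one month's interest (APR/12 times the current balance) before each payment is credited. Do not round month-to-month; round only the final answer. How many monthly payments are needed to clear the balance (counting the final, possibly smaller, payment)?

Monthly rate r = 24.4%/12 = 2.03333% = 0.0203333.
Recurrence: B ← B·(1+r) − £415.47.
Month 1: interest £95.34; balance after payment £4,368.87.
Month 2: interest £88.83; balance after payment £4,042.24.
Closed form: n = −ln(1 − rB₀/P)/ln(1+r) = −ln(0.77052)/ln(1.02033) ≈ 12.951, so the balance reaches zero during payment 13.

13 months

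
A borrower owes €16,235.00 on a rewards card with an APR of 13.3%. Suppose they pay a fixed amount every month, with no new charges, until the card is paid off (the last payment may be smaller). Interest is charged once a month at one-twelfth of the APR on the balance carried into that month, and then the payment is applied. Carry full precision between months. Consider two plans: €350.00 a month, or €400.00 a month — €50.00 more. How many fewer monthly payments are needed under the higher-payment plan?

11 fewer payments

Monthly rate r = 13.3%/12 = 1.10833% = 0.0110833.
At €350.00/mo: n = ⌈−ln(1 − rB₀/P)/ln(1+r)⌉ = 66 payments (last €169.28); total interest = total paid − €16,235.00 = €6,684.28.
At €400.00/mo: 55 payments (last €85.55); total interest €5,450.55.
Payments saved = 66 − 55 = 11.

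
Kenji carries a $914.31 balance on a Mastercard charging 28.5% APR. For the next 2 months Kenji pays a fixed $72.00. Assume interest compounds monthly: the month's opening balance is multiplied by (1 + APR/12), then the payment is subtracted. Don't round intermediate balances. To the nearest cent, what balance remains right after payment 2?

$812.55

Monthly rate r = 28.5%/12 = 2.375% = 0.02375.
Each month: B ← B·(1+r) − $72.00.
Month 1: interest $21.71; balance after payment $864.02.
Month 2: interest $20.52; balance after payment $812.55.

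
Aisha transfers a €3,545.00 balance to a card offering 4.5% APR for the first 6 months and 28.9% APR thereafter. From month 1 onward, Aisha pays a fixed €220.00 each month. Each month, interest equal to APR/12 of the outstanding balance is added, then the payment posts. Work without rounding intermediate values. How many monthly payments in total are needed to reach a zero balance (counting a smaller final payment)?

Promo months 1–6 at r₀ = 4.5%/12 = 0.00375; months 7+ at r₁ = 28.9%/12 = 0.0240833.
After month 6: iterate B ← B·(1+r₀) − €220.00 for 6 months → €2,293.08.
Then at r₁ with €220.00/mo: n₂ = −ln(1 − r₁·B/P)/ln(1+r₁) ≈ 12.15 → 13 more payments.

19 months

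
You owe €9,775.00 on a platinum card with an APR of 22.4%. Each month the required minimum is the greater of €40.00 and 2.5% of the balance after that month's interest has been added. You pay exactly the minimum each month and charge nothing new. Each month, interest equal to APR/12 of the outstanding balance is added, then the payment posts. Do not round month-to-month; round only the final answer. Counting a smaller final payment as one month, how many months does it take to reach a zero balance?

340 months

Monthly rate r = 22.4%/12 = 1.86667% = 0.0186667.
While 2.5% of the post-interest balance exceeds €40.00, each month B ← (B·(1+r))·(1 − 0.025), i.e. B shrinks by the factor (1+r)·0.975 = 0.9932.
This holds for months 1–268. Entering month 269 the balance is €1,570.20; 2.5% of the post-interest balance is now below €40.00, so the flat €40.00 minimum applies from here.
From month 269 a fixed €40.00 at rate r clears €1,570.20 in 72 more payments. Total: 268 + 72 = 340 months.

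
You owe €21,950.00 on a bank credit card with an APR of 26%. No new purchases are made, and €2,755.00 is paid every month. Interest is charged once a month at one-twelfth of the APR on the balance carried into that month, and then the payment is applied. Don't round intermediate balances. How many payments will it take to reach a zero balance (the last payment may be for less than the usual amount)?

9 payments

Monthly rate r = 26%/12 = 2.16667% = 0.0216667.
Recurrence: B ← B·(1+r) − €2,755.00.
Month 1: interest €475.58; balance after payment €19,670.58.
Month 2: interest €426.20; balance after payment €17,341.78.
Closed form: n = −ln(1 − rB₀/P)/ln(1+r) = −ln(0.82737)/ln(1.02167) ≈ 8.840, so the balance reaches zero during payment 9.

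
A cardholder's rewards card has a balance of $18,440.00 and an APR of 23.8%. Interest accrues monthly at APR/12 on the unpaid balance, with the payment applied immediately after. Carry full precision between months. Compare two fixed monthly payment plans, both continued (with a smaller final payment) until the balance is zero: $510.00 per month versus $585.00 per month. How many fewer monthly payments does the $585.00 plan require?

15 fewer payments

Monthly rate r = 23.8%/12 = 1.98333% = 0.0198333.
At $510.00/mo: n = ⌈−ln(1 − rB₀/P)/ln(1+r)⌉ = 65 payments (last $151.43); total interest = total paid − $18,440.00 = $14,351.43.
At $585.00/mo: 50 payments (last $565.29); total interest $10,790.29.
Payments saved = 65 − 50 = 15.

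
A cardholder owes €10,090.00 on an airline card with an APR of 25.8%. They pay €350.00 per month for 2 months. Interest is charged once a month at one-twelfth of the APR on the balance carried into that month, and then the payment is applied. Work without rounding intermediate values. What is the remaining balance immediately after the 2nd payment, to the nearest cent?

Monthly rate r = 25.8%/12 = 2.15% = 0.0215.
Each month: B ← B·(1+r) − €350.00.
Month 1: interest €216.94; balance after payment €9,956.93.
Month 2: interest €214.07; balance after payment €9,821.01.

€9,821.01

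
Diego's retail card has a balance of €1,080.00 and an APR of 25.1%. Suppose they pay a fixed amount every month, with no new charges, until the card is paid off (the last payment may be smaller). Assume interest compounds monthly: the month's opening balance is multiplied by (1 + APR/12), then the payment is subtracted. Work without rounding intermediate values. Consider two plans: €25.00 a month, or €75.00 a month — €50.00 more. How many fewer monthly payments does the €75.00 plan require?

Monthly rate r = 25.1%/12 = 2.09167% = 0.0209167.
At €25.00/mo: n = ⌈−ln(1 − rB₀/P)/ln(1+r)⌉ = 114 payments (last €0.06); total interest = total paid − €1,080.00 = €1,745.06.
At €75.00/mo: 18 payments (last €23.63); total interest €218.63.
Payments saved = 114 − 18 = 96.

96 fewer payments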